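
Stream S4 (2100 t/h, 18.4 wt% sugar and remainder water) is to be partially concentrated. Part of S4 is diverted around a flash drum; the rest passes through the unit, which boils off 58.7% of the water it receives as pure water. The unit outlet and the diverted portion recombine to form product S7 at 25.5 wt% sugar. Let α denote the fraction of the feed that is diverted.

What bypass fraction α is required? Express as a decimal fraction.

0.419

All 2100×0.184 = 386.4 t/h of sugar reaches S7, so S7 = 386.4/0.255 = 1515.3 t/h and vapour = 584.71 t/h.
The evaporator receives (1−α)·2100 of feed at 0.816 water and removes 0.587 of that water:
0.587×0.816×(1−α)×2100 = 584.71
(1−α) = 584.71/1005.9 = 0.5813;  α = 0.4187.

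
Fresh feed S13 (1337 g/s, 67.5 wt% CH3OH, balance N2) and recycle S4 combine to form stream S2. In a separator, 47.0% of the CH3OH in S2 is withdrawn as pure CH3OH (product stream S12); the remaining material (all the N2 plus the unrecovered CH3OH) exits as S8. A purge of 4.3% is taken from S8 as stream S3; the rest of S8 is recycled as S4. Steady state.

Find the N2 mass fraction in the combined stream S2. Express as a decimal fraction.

0.8466

N2 enters only via S13 and leaves only via the purge: 1337×0.325 = 0.043×(N2 in S8), and the separator passes all N2, so N2 in S2 = N2 in S8 = 10105 g/s.
CH3OH in S2: m_A = 1337×0.675 + (1−0.043)·(1−0.470)·m_A, so m_A = 902.48/0.4928 = 1831.4 g/s.
S2 = 1831.4 + 10105 = 11937 g/s.
N2 fraction in S2 = 10105/11937 = 0.8466.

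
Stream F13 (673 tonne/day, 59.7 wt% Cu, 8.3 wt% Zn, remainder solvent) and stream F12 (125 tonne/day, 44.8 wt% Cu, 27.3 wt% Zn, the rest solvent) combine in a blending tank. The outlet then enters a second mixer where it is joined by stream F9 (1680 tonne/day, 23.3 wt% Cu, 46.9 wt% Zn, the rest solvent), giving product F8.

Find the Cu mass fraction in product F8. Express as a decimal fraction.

Overall, product flow = 2478 tonne/day.
Cu in = 673×0.597 + 125×0.448 + 1680×0.233 = 849.22 tonne/day.
Cu fraction in F8 = 0.343.

0.343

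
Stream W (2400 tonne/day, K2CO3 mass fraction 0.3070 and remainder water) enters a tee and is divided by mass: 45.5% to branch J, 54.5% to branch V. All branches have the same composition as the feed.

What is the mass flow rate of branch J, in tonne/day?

1092 tonne/day

Branch J flow = 0.455×2400 = 1092 tonne/day.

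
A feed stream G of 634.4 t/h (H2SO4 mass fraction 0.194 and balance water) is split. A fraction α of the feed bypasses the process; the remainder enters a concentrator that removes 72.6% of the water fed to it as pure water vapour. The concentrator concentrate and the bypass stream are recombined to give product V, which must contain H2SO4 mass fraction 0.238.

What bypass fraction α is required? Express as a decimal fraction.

All 634.4×0.194 = 123.07 t/h of H2SO4 reaches V, so V = 123.07/0.238 = 517.12 t/h and vapour = 117.28 t/h.
The evaporator receives (1−α)·634.4 of feed at 0.806 water and removes 0.726 of that water:
0.726×0.806×(1−α)×634.4 = 117.28
(1−α) = 117.28/371.22 = 0.3159;  α = 0.6841.

0.684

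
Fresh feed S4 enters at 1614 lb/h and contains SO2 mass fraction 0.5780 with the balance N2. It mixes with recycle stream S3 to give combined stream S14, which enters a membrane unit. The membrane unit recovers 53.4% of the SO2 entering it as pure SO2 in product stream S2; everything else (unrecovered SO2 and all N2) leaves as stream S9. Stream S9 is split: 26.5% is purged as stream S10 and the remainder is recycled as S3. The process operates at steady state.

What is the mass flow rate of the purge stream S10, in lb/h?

856.3 lb/h

N2 enters only via S4 and leaves only via the purge: 1614×0.422 = 0.265×(N2 in S9), and the membrane unit passes all N2, so N2 in S14 = N2 in S9 = 2570.2 lb/h.
SO2 in S14: m_A = 1614×0.578 + (1−0.265)·(1−0.534)·m_A, so m_A = 932.89/0.6575 = 1418.9 lb/h.
S9 = (1−0.534)×1418.9 + 2570.2 = 3231.4 lb/h.
Purge S10 = 0.265×3231.4 = 856.32 lb/h.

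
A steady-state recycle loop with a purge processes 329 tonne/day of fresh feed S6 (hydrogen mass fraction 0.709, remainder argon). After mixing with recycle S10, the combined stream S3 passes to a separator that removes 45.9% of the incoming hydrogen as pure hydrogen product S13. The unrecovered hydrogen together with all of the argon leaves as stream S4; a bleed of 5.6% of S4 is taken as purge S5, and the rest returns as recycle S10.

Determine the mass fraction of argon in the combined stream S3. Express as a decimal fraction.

argon enters only via S6 and leaves only via the purge: 329×0.291 = 0.056×(argon in S4), and the separator passes all argon, so argon in S3 = argon in S4 = 1709.6 tonne/day.
hydrogen in S3: m_A = 329×0.709 + (1−0.056)·(1−0.459)·m_A, so m_A = 233.26/0.4893 = 476.73 tonne/day.
S3 = 476.73 + 1709.6 = 2186.4 tonne/day.
argon fraction in S3 = 1709.6/2186.4 = 0.782.

0.782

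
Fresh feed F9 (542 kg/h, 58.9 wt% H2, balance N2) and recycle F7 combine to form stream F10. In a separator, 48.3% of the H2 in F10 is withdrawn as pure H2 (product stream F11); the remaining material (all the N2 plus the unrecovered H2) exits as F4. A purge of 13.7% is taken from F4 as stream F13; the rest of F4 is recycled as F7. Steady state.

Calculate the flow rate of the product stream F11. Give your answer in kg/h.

H2 in F10: m_A = 542×0.589 + (1−0.137)·(1−0.483)·m_A, so m_A = 319.24/0.5538 = 576.42 kg/h.
Product F11 = 0.483×576.42 = 278.41 kg/h.

278.4 kg/h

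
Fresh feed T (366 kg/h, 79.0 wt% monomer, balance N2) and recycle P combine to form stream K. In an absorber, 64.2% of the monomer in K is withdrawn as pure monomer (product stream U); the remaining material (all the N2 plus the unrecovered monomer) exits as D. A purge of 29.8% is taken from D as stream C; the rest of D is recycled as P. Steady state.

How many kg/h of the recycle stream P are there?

278.1 kg/h

N2 enters only via T and leaves only via the purge: 366×0.210 = 0.298×(N2 in D), and the absorber passes all N2, so N2 in K = N2 in D = 257.92 kg/h.
monomer in K: m_A = 366×0.790 + (1−0.298)·(1−0.642)·m_A, so m_A = 289.14/0.7487 = 386.2 kg/h.
D = (1−0.642)×386.2 + 257.92 = 396.18 kg/h.
Recycle P = (1−0.298)×396.18 = 278.12 kg/h.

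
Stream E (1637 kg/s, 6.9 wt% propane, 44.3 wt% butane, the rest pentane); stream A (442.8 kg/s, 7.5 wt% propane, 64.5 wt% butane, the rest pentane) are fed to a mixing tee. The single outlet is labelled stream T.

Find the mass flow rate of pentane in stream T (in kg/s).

922.8 kg/s

pentane out = pentane in = 1637×0.488 + 442.8×0.280 = 922.84 kg/s.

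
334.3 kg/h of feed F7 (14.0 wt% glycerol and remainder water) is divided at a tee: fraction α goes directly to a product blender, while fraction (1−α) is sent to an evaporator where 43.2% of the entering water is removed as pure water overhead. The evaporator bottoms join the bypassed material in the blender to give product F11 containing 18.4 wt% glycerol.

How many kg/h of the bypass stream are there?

119.1 kg/h

All 334.3×0.140 = 46.802 kg/h of glycerol reaches F11, so F11 = 46.802/0.184 = 254.36 kg/h and vapour = 79.941 kg/h.
The evaporator receives (1−α)·334.3 of feed at 0.860 water and removes 0.432 of that water:
0.432×0.860×(1−α)×334.3 = 79.941
(1−α) = 79.941/124.2 = 0.6437;  α = 0.3563.
Bypass flow = 0.3563×334.3 = 119.13 kg/h.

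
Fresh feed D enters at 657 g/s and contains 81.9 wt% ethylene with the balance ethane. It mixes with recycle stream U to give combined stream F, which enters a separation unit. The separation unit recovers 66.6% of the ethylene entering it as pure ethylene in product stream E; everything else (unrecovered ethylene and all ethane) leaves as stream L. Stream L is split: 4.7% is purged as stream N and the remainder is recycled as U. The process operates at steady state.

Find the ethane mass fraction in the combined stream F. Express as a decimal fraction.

0.762

ethane enters only via D and leaves only via the purge: 657×0.181 = 0.047×(ethane in L), and the separation unit passes all ethane, so ethane in F = ethane in L = 2530.1 g/s.
ethylene in F: m_A = 657×0.819 + (1−0.047)·(1−0.666)·m_A, so m_A = 538.08/0.6817 = 789.33 g/s.
F = 789.33 + 2530.1 = 3319.5 g/s.
ethane fraction in F = 2530.1/3319.5 = 0.762.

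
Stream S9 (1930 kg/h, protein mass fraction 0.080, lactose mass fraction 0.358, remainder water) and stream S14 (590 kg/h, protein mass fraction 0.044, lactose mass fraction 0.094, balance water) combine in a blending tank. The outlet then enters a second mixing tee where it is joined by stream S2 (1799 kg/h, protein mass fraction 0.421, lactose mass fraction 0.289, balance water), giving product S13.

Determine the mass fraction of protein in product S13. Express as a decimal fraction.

0.217

Overall, product flow = 4319 kg/h.
protein in = 1930×0.080 + 590×0.044 + 1799×0.421 = 937.74 kg/h.
protein fraction in S13 = 0.217.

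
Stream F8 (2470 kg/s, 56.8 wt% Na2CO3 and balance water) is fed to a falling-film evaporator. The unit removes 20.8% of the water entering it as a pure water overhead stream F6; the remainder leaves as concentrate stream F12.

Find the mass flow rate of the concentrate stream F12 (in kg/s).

water entering = 2470×0.432 = 1067 kg/s; overhead removed = 0.208×1067 = 221.94 kg/s.
Concentrate = 2470 − 221.94 = 2248.1 kg/s.

2248 kg/s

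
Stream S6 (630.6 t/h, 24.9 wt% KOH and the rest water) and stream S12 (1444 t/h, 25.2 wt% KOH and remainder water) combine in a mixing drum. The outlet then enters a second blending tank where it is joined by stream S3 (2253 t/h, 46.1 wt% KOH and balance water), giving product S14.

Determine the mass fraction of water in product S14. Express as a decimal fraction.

Overall, product flow = 4327.6 t/h.
water in = 630.6×0.751 + 1444×0.748 + 2253×0.539 = 2768.1 t/h.
water fraction in S14 = 0.6396.

0.6396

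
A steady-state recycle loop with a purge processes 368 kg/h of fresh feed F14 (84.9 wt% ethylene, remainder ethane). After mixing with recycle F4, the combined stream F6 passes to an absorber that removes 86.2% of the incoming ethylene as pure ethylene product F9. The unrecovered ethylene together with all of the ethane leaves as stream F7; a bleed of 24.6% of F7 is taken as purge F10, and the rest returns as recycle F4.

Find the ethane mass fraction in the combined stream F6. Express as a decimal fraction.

0.393

ethane enters only via F14 and leaves only via the purge: 368×0.151 = 0.246×(ethane in F7), and the absorber passes all ethane, so ethane in F6 = ethane in F7 = 225.89 kg/h.
ethylene in F6: m_A = 368×0.849 + (1−0.246)·(1−0.862)·m_A, so m_A = 312.43/0.8959 = 348.72 kg/h.
F6 = 348.72 + 225.89 = 574.6 kg/h.
ethane fraction in F6 = 225.89/574.6 = 0.393.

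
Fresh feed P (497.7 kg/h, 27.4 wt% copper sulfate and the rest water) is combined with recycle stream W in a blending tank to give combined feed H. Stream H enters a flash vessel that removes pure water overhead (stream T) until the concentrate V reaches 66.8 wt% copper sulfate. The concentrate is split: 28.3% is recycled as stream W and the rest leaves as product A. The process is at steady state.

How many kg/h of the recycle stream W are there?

80.58 kg/h

Overall copper sulfate balance (none leaves overhead): copper sulfate in fresh feed = copper sulfate in product, i.e. 497.7×0.274 = (1−0.283)·V·0.668.
V = 136.37/(0.668×0.717) = 284.72 kg/h.
Recycle W = 0.283×284.72 = 80.577 kg/h.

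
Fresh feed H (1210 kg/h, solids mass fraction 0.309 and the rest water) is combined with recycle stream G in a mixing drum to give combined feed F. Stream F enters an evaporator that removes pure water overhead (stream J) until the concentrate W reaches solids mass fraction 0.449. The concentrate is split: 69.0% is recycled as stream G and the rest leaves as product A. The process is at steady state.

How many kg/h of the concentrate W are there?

2686 kg/h

Overall solids balance (none leaves overhead): solids in fresh feed = solids in product, i.e. 1210×0.309 = (1−0.690)·W·0.449.
W = 373.89/(0.449×0.310) = 2686.2 kg/h.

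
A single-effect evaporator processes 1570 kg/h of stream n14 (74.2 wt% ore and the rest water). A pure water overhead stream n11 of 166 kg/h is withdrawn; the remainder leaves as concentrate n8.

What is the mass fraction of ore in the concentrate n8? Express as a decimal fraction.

0.8297

ore is not removed: 1570×0.742 = 1164.9 kg/h of ore enters n8.
Concentrate = 1570 − 166 = 1404 kg/h.
Mass fraction = 1164.9/1404 = 0.8297.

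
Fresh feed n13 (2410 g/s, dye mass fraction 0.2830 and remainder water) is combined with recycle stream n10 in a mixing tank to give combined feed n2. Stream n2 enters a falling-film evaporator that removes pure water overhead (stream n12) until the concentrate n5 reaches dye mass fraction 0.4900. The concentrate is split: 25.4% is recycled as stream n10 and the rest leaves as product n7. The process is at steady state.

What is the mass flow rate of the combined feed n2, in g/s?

Overall dye balance (none leaves overhead): dye in fresh feed = dye in product, i.e. 2410×0.283 = (1−0.254)·n5·0.490.
n5 = 682.03/(0.490×0.746) = 1865.8 g/s.
Recycle n10 = 0.254×1865.8 = 473.92 g/s.
Combined feed n2 = 2410 + 473.92 = 2883.9 g/s.

2884 g/s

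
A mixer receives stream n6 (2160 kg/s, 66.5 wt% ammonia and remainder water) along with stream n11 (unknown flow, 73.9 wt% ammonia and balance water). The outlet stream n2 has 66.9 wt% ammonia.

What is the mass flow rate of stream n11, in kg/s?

123.4 kg/s

Let n11 be the unknown flow. Total out = 2160 + n11.
ammonia balance: 1436.4 + 0.739·n11 = 0.669·(2160 + n11)
(0.739 − 0.669)·n11 = 0.669×2160 − 1436.4 = 8.64
n11 = 8.64 / 0.070 = 123.43 kg/s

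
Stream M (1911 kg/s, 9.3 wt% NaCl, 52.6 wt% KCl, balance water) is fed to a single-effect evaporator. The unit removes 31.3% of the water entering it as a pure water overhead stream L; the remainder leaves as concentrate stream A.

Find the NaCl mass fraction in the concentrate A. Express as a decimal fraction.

NaCl is not removed: 1911×0.093 = 177.72 kg/s of NaCl enters A.
water entering = 1911×0.381 = 728.09 kg/s; overhead removed = 0.313×728.09 = 227.89 kg/s.
Concentrate = 1911 − 227.89 = 1683.1 kg/s.
Mass fraction = 177.72/1683.1 = 0.106.

0.106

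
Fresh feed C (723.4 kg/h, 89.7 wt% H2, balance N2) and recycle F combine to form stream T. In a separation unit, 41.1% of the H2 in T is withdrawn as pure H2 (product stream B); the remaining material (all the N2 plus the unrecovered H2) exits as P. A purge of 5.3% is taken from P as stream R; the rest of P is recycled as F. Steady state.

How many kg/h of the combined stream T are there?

2873 kg/h

N2 enters only via C and leaves only via the purge: 723.4×0.103 = 0.053×(N2 in P), and the separation unit passes all N2, so N2 in T = N2 in P = 1405.9 kg/h.
H2 in T: m_A = 723.4×0.897 + (1−0.053)·(1−0.411)·m_A, so m_A = 648.89/0.4422 = 1467.4 kg/h.
T = 1467.4 + 1405.9 = 2873.2 kg/h.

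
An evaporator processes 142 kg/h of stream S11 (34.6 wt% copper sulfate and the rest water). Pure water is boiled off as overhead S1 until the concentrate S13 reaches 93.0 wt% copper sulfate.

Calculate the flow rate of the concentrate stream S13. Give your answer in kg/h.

copper sulfate is conserved: 142×0.346 = 49.132 kg/h all reports to the concentrate.
Concentrate = 49.132/(target fraction) = 52.83 kg/h.

52.83 kg/h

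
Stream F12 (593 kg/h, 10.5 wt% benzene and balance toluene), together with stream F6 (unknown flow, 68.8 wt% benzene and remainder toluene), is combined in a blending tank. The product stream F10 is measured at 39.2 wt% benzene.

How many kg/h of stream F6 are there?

575 kg/h

Let F6 be the unknown flow. Total out = 593 + F6.
benzene balance: 62.265 + 0.688·F6 = 0.392·(593 + F6)
(0.688 − 0.392)·F6 = 0.392×593 − 62.265 = 170.19
F6 = 170.19 / 0.296 = 574.97 kg/h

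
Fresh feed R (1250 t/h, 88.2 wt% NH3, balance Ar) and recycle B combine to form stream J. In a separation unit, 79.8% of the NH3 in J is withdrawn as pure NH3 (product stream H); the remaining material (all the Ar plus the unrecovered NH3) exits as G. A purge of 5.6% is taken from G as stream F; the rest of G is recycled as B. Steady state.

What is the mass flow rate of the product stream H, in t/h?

NH3 in J: m_A = 1250×0.882 + (1−0.056)·(1−0.798)·m_A, so m_A = 1102.5/0.8093 = 1362.3 t/h.
Product H = 0.798×1362.3 = 1087.1 t/h.

1087 t/h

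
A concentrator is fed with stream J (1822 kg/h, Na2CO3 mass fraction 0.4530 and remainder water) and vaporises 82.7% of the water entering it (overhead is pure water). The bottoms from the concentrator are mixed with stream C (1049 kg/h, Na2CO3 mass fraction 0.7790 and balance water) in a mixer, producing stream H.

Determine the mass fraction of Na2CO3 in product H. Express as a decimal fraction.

0.8025

Vapour removed = 0.827×0.547×1822 = 824.22 kg/h; concentrate = 997.78 kg/h.
Na2CO3 reaching the mixer = 825.37 (from concentrate) + 1049×0.779 = 1642.5 kg/h.
Product flow = 997.78 + 1049 = 2046.8 kg/h; Na2CO3 fraction = 0.8025.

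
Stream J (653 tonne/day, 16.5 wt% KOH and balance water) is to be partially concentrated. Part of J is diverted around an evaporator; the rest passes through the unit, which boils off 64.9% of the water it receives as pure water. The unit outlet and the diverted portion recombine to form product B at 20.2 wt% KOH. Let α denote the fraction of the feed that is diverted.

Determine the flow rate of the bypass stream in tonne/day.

All 653×0.165 = 107.75 tonne/day of KOH reaches B, so B = 107.75/0.202 = 533.39 tonne/day and vapour = 119.61 tonne/day.
The evaporator receives (1−α)·653 of feed at 0.835 water and removes 0.649 of that water:
0.649×0.835×(1−α)×653 = 119.61
(1−α) = 119.61/353.87 = 0.3380;  α = 0.6620.
Bypass flow = 0.6620×653 = 432.28 tonne/day.

432.3 tonne/day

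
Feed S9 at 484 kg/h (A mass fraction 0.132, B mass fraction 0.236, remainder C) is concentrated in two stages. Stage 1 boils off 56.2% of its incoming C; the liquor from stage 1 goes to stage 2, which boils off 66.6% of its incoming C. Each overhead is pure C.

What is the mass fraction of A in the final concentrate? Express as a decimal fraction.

0.287

C in feed = 484×0.632 = 305.89 kg/h.
After stage 1: C left = (1−0.562)×305.89 = 133.98; stream total = 312.09 kg/h.
After stage 2: C left = (1−0.666)×133.98 = 44.749; final concentrate = 222.86 kg/h.
A fraction = 63.888/222.86 = 0.287.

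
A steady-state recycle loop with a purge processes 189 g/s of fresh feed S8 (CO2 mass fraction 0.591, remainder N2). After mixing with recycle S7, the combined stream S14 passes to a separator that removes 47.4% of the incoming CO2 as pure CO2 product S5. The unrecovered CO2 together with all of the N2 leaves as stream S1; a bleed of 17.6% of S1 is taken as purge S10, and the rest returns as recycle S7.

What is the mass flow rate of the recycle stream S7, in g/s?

N2 enters only via S8 and leaves only via the purge: 189×0.409 = 0.176×(N2 in S1), and the separator passes all N2, so N2 in S14 = N2 in S1 = 439.21 g/s.
CO2 in S14: m_A = 189×0.591 + (1−0.176)·(1−0.474)·m_A, so m_A = 111.7/0.5666 = 197.15 g/s.
S1 = (1−0.474)×197.15 + 439.21 = 542.91 g/s.
Recycle S7 = (1−0.176)×542.91 = 447.36 g/s.

447.4 g/s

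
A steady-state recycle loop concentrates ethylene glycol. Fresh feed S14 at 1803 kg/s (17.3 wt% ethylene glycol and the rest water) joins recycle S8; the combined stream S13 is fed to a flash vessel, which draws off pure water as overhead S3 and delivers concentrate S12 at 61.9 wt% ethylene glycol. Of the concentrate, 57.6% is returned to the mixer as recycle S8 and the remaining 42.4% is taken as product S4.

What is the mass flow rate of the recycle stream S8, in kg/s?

684.6 kg/s

Overall ethylene glycol balance (none leaves overhead): ethylene glycol in fresh feed = ethylene glycol in product, i.e. 1803×0.173 = (1−0.576)·S12·0.619.
S12 = 311.92/(0.619×0.424) = 1188.5 kg/s.
Recycle S8 = 0.576×1188.5 = 684.55 kg/s.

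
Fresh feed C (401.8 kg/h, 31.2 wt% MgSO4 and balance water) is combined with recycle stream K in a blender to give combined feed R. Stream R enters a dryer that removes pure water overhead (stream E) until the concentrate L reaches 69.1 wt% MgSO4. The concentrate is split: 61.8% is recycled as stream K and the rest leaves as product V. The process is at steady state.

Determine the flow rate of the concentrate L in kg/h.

Overall MgSO4 balance (none leaves overhead): MgSO4 in fresh feed = MgSO4 in product, i.e. 401.8×0.312 = (1−0.618)·L·0.691.
L = 125.36/(0.691×0.382) = 474.92 kg/h.

474.9 kg/h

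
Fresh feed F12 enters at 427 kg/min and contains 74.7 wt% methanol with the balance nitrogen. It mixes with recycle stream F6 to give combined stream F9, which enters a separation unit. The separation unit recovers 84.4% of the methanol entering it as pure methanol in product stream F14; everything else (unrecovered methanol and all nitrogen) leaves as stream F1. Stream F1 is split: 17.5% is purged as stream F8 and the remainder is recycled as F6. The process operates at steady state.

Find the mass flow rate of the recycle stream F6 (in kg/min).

nitrogen enters only via F12 and leaves only via the purge: 427×0.253 = 0.175×(nitrogen in F1), and the separation unit passes all nitrogen, so nitrogen in F9 = nitrogen in F1 = 617.32 kg/min.
methanol in F9: m_A = 427×0.747 + (1−0.175)·(1−0.844)·m_A, so m_A = 318.97/0.8713 = 366.08 kg/min.
F1 = (1−0.844)×366.08 + 617.32 = 674.43 kg/min.
Recycle F6 = (1−0.175)×674.43 = 556.4 kg/min.

556.4 kg/min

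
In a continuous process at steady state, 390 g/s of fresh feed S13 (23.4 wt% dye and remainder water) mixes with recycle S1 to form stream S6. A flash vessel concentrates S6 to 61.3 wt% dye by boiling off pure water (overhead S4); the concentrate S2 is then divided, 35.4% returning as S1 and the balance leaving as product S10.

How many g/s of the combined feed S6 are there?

Overall dye balance (none leaves overhead): dye in fresh feed = dye in product, i.e. 390×0.234 = (1−0.354)·S2·0.613.
S2 = 91.26/(0.613×0.646) = 230.46 g/s.
Recycle S1 = 0.354×230.46 = 81.581 g/s.
Combined feed S6 = 390 + 81.581 = 471.58 g/s.

471.6 g/s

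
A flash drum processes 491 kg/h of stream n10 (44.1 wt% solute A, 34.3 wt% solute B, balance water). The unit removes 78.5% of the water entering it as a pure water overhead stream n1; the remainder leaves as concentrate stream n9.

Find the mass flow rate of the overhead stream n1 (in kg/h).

83.25 kg/h

water entering = 491×0.216 = 106.06 kg/h; overhead removed = 0.785×106.06 = 83.254 kg/h.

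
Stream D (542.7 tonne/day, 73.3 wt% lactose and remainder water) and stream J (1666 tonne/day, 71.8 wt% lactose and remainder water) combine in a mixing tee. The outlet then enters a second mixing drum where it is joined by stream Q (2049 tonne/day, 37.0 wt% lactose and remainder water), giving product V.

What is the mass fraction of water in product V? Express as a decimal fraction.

Overall, product flow = 4257.7 tonne/day.
water in = 542.7×0.267 + 1666×0.282 + 2049×0.630 = 1905.6 tonne/day.
water fraction in V = 0.448.

0.448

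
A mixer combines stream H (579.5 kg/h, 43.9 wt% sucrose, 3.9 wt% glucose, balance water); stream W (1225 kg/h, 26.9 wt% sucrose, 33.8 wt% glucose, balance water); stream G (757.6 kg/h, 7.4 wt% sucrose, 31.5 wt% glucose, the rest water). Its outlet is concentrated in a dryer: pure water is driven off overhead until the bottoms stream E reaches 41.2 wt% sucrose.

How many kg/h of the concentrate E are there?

1553 kg/h

sucrose entering = 579.5×0.439 + 1225×0.269 + 757.6×0.074 = 639.99 kg/h.
All sucrose reports to E, so E = 639.99/0.412 = 1553.4 kg/h.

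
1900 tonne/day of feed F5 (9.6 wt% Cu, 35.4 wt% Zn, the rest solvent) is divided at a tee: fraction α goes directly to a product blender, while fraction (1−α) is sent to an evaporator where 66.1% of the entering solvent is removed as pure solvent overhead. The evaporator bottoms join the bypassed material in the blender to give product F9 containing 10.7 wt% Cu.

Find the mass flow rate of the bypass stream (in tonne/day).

1363 tonne/day

All 1900×0.096 = 182.4 tonne/day of Cu reaches F9, so F9 = 182.4/0.107 = 1704.7 tonne/day and vapour = 195.33 tonne/day.
The evaporator receives (1−α)·1900 of feed at 0.550 solvent and removes 0.661 of that solvent:
0.661×0.550×(1−α)×1900 = 195.33
(1−α) = 195.33/690.75 = 0.2828;  α = 0.7172.
Bypass flow = 0.7172×1900 = 1362.7 tonne/day.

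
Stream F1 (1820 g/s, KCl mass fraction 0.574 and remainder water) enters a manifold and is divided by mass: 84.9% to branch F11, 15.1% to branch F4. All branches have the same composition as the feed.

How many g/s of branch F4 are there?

274.8 g/s

Branch F4 flow = 0.151×1820 = 274.82 g/s.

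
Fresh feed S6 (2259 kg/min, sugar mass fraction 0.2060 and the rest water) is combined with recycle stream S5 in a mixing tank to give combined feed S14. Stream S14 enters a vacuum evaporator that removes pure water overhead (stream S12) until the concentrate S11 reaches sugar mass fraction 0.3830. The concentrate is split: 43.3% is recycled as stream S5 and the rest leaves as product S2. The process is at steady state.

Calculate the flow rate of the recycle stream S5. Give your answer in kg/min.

Overall sugar balance (none leaves overhead): sugar in fresh feed = sugar in product, i.e. 2259×0.206 = (1−0.433)·S11·0.383.
S11 = 465.35/(0.383×0.567) = 2142.9 kg/min.
Recycle S5 = 0.433×2142.9 = 927.88 kg/min.

927.9 kg/min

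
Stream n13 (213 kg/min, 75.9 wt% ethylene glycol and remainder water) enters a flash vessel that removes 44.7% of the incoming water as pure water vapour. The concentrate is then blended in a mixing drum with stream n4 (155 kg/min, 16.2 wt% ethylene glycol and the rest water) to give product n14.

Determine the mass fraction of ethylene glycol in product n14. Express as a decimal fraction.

Vapour removed = 0.447×0.241×213 = 22.946 kg/min; concentrate = 190.05 kg/min.
ethylene glycol reaching the mixer = 161.67 (from concentrate) + 155×0.162 = 186.78 kg/min.
Product flow = 190.05 + 155 = 345.05 kg/min; ethylene glycol fraction = 0.5413.

0.5413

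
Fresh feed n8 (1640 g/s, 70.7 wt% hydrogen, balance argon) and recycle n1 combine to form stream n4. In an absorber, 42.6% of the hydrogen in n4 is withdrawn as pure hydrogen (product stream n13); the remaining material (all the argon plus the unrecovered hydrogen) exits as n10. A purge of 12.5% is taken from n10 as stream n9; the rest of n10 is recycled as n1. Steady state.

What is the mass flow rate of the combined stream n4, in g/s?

argon enters only via n8 and leaves only via the purge: 1640×0.293 = 0.125×(argon in n10), and the absorber passes all argon, so argon in n4 = argon in n10 = 3844.2 g/s.
hydrogen in n4: m_A = 1640×0.707 + (1−0.125)·(1−0.426)·m_A, so m_A = 1159.5/0.4977 = 2329.4 g/s.
n4 = 2329.4 + 3844.2 = 6173.6 g/s.

6174 g/s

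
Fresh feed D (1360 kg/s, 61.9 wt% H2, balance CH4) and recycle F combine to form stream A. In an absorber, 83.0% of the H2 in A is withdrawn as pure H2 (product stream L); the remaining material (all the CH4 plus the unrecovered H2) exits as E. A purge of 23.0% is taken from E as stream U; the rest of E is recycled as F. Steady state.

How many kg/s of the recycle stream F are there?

1862 kg/s

CH4 enters only via D and leaves only via the purge: 1360×0.381 = 0.230×(CH4 in E), and the absorber passes all CH4, so CH4 in A = CH4 in E = 2252.9 kg/s.
H2 in A: m_A = 1360×0.619 + (1−0.230)·(1−0.830)·m_A, so m_A = 841.84/0.8691 = 968.63 kg/s.
E = (1−0.830)×968.63 + 2252.9 = 2417.5 kg/s.
Recycle F = (1−0.230)×2417.5 = 1861.5 kg/s.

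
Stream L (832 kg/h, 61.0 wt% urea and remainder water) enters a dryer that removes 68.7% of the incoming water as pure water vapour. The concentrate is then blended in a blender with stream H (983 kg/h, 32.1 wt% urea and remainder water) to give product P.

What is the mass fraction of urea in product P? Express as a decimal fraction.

0.517

Vapour removed = 0.687×0.390×832 = 222.92 kg/h; concentrate = 609.08 kg/h.
urea reaching the mixer = 507.52 (from concentrate) + 983×0.321 = 823.06 kg/h.
Product flow = 609.08 + 983 = 1592.1 kg/h; urea fraction = 0.517.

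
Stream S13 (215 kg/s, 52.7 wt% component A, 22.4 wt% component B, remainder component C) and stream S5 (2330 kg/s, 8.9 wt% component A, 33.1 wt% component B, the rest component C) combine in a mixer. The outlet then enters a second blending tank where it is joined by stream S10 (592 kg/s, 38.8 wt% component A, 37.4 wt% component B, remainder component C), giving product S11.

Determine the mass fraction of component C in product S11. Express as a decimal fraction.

0.493

Overall, product flow = 3137 kg/s.
component C in = 215×0.249 + 2330×0.580 + 592×0.238 = 1545.8 kg/s.
component C fraction in S11 = 0.493.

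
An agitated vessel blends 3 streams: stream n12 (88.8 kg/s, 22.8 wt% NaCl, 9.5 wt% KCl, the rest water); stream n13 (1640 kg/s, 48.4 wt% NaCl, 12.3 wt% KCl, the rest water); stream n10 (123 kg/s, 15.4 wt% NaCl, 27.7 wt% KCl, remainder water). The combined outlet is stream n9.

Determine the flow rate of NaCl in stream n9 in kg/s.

NaCl out = NaCl in = 88.8×0.228 + 1640×0.484 + 123×0.154 = 832.95 kg/s.

832.9 kg/s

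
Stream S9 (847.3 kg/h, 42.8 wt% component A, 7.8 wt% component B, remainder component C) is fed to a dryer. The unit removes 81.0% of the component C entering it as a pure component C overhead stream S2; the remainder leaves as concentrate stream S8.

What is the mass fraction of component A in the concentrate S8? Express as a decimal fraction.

component A is not removed: 847.3×0.428 = 362.64 kg/h of component A enters S8.
component C entering = 847.3×0.494 = 418.57 kg/h; overhead removed = 0.810×418.57 = 339.04 kg/h.
Concentrate = 847.3 − 339.04 = 508.26 kg/h.
Mass fraction = 362.64/508.26 = 0.7135.

0.7135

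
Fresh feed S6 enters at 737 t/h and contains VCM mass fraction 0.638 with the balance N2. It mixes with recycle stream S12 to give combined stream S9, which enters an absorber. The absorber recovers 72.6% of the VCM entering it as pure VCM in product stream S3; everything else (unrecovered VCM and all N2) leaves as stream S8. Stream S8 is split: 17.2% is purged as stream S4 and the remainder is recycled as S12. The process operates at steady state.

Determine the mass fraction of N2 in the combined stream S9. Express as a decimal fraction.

N2 enters only via S6 and leaves only via the purge: 737×0.362 = 0.172×(N2 in S8), and the absorber passes all N2, so N2 in S9 = N2 in S8 = 1551.1 t/h.
VCM in S9: m_A = 737×0.638 + (1−0.172)·(1−0.726)·m_A, so m_A = 470.21/0.7731 = 608.19 t/h.
S9 = 608.19 + 1551.1 = 2159.3 t/h.
N2 fraction in S9 = 1551.1/2159.3 = 0.718.

0.718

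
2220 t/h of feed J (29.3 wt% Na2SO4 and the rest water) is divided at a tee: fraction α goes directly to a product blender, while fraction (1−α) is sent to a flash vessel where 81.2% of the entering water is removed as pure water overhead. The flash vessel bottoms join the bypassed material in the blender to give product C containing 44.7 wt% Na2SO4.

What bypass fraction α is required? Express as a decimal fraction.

0.400

All 2220×0.293 = 650.46 t/h of Na2SO4 reaches C, so C = 650.46/0.447 = 1455.2 t/h and vapour = 764.83 t/h.
The evaporator receives (1−α)·2220 of feed at 0.707 water and removes 0.812 of that water:
0.812×0.707×(1−α)×2220 = 764.83
(1−α) = 764.83/1274.5 = 0.6001;  α = 0.3999.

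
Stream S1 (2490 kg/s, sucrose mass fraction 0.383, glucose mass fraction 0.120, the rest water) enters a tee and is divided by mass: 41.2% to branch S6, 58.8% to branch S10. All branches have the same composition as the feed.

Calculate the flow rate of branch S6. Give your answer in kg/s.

1026 kg/s

Branch S6 flow = 0.412×2490 = 1025.9 kg/s.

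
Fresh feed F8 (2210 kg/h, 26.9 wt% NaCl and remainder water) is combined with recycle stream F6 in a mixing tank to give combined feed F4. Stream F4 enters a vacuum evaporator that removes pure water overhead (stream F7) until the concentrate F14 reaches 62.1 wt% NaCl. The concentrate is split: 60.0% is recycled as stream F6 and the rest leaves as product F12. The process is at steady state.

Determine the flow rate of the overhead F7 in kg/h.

1253 kg/h

Overall NaCl balance (none leaves overhead): NaCl in fresh feed = NaCl in product, i.e. 2210×0.269 = (1−0.600)·F14·0.621.
F14 = 594.49/(0.621×0.400) = 2393.3 kg/h.
Recycle F6 = 0.600×2393.3 = 1436 kg/h.
Combined feed F4 = 2210 + 1436 = 3646 kg/h.
Overhead F7 = F4 − F14 = 3646 − 2393.3 = 1252.7 kg/h.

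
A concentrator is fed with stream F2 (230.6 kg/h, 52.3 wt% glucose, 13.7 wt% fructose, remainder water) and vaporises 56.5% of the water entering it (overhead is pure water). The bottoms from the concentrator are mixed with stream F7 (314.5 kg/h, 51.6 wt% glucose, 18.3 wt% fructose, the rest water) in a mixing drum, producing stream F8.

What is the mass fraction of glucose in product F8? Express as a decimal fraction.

Vapour removed = 0.565×0.340×230.6 = 44.298 kg/h; concentrate = 186.3 kg/h.
glucose reaching the mixer = 120.6 (from concentrate) + 314.5×0.516 = 282.89 kg/h.
Product flow = 186.3 + 314.5 = 500.8 kg/h; glucose fraction = 0.5649.

0.5649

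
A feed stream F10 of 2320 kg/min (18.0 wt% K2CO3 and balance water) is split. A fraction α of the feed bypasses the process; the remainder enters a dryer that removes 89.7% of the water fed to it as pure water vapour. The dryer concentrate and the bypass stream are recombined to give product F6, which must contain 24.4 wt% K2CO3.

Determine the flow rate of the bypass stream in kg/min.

All 2320×0.180 = 417.6 kg/min of K2CO3 reaches F6, so F6 = 417.6/0.244 = 1711.5 kg/min and vapour = 608.52 kg/min.
The evaporator receives (1−α)·2320 of feed at 0.820 water and removes 0.897 of that water:
0.897×0.820×(1−α)×2320 = 608.52
(1−α) = 608.52/1706.5 = 0.3566;  α = 0.6434.
Bypass flow = 0.6434×2320 = 1492.7 kg/min.

1493 kg/min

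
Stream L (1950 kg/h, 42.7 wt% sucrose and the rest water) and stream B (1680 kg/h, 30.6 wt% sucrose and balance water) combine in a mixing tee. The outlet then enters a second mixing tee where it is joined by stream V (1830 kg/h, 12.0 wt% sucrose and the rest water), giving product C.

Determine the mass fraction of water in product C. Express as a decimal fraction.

0.713

Overall, product flow = 5460 kg/h.
water in = 1950×0.573 + 1680×0.694 + 1830×0.880 = 3893.7 kg/h.
water fraction in C = 0.713.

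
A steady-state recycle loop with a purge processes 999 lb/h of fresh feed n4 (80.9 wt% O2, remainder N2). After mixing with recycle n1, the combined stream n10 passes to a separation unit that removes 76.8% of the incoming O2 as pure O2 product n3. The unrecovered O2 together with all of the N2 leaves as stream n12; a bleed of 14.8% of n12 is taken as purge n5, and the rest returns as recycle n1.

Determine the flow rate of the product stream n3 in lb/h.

O2 in n10: m_A = 999×0.809 + (1−0.148)·(1−0.768)·m_A, so m_A = 808.19/0.8023 = 1007.3 lb/h.
Product n3 = 0.768×1007.3 = 773.6 lb/h.

773.6 lb/h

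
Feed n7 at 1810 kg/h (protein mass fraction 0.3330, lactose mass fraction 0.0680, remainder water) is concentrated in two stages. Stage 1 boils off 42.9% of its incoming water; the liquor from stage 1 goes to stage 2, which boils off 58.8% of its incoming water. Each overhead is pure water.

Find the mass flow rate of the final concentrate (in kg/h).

water in feed = 1810×0.599 = 1084.2 kg/h.
After stage 1: water left = (1−0.429)×1084.2 = 619.07; stream total = 1344.9 kg/h.
After stage 2: water left = (1−0.588)×619.07 = 255.06; final concentrate = 980.87 kg/h.

980.9 kg/h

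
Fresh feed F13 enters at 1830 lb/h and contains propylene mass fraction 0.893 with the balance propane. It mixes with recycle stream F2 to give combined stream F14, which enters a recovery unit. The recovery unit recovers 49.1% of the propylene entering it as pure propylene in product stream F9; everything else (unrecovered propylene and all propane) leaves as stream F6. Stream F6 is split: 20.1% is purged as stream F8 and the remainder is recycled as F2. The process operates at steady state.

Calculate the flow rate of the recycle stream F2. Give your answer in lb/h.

propane enters only via F13 and leaves only via the purge: 1830×0.107 = 0.201×(propane in F6), and the recovery unit passes all propane, so propane in F14 = propane in F6 = 974.18 lb/h.
propylene in F14: m_A = 1830×0.893 + (1−0.201)·(1−0.491)·m_A, so m_A = 1634.2/0.5933 = 2754.4 lb/h.
F6 = (1−0.491)×2754.4 + 974.18 = 2376.2 lb/h.
Recycle F2 = (1−0.201)×2376.2 = 1898.5 lb/h.

1899 lb/h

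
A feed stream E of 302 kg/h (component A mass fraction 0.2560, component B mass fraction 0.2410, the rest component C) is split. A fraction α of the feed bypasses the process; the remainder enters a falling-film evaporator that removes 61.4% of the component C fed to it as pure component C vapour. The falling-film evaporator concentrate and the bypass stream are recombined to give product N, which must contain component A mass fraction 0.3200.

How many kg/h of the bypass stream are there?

All 302×0.256 = 77.312 kg/h of component A reaches N, so N = 77.312/0.320 = 241.6 kg/h and vapour = 60.4 kg/h.
The evaporator receives (1−α)·302 of feed at 0.503 component C and removes 0.614 of that component C:
0.614×0.503×(1−α)×302 = 60.4
(1−α) = 60.4/93.27 = 0.6476;  α = 0.3524.
Bypass flow = 0.3524×302 = 106.43 kg/h.

106.4 kg/h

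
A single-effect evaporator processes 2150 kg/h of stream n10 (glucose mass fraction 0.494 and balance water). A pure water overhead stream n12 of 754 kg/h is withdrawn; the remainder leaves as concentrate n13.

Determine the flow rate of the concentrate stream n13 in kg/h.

Concentrate = 2150 − 754 = 1396 kg/h.

1396 kg/h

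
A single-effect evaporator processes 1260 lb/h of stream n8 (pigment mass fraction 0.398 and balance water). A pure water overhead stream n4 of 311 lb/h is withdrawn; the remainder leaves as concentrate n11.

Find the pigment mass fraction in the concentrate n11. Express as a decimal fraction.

0.528

pigment is not removed: 1260×0.398 = 501.48 lb/h of pigment enters n11.
Concentrate = 1260 − 311 = 949 lb/h.
Mass fraction = 501.48/949 = 0.528.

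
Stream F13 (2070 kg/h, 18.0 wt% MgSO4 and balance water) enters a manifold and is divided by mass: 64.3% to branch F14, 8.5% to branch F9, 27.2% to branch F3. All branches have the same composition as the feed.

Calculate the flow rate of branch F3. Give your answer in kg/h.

Branch F3 flow = 0.272×2070 = 563.04 kg/h.

563 kg/h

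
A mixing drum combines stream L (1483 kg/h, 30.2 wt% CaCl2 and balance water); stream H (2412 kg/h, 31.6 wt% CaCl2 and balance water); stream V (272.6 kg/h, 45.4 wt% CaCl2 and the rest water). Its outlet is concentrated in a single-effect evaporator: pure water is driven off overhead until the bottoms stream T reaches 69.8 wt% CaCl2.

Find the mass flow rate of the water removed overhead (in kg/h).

CaCl2 entering = 1483×0.302 + 2412×0.316 + 272.6×0.454 = 1333.8 kg/h.
All CaCl2 reports to T, so T = 1333.8/0.698 = 1910.9 kg/h.
Total feed = 4167.6 kg/h; overhead = 4167.6 − 1910.9 = 2256.7 kg/h.

2257 kg/h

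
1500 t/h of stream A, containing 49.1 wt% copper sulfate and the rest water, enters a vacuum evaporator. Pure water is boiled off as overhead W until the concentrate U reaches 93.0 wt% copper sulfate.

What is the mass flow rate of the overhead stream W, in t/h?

708.1 t/h

copper sulfate is conserved: 1500×0.491 = 736.5 t/h all reports to the concentrate.
Concentrate = 736.5/(target fraction) = 791.94 t/h.
Overhead = 1500 − 791.94 = 708.06 t/h.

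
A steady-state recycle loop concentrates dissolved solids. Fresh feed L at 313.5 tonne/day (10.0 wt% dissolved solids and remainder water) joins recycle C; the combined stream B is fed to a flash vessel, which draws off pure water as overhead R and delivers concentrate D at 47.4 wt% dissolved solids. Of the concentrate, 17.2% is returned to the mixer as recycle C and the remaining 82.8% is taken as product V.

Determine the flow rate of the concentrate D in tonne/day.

79.88 tonne/day

Overall dissolved solids balance (none leaves overhead): dissolved solids in fresh feed = dissolved solids in product, i.e. 313.5×0.100 = (1−0.172)·D·0.474.
D = 31.35/(0.474×0.828) = 79.878 tonne/day.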